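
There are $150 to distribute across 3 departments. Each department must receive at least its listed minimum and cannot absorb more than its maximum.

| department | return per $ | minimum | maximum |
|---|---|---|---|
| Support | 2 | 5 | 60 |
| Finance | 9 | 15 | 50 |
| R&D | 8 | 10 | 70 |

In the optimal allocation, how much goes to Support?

30

Meeting every minimum uses 5+15+10 = 30 $, leaving 120.
Highest return per $ first: Finance 9 > R&D 8 > Support 2.
Finance takes 35 more to reach its cap of 50 ; 85 left.
R&D: +60 to 70 (cap) ; 25 left.
Support has room for 55 more but only 25 remain, so it gets 30.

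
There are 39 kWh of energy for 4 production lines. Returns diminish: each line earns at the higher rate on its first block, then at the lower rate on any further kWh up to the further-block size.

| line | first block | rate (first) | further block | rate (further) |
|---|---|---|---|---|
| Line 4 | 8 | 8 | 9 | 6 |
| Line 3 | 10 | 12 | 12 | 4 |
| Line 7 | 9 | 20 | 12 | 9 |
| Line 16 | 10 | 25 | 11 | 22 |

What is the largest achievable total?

Treat each block as its own option and order by rate: Line 16/T1 25 > Line 16/T2 22 > Line 7/T1 20 > Line 3/T1 12 > Line 7/T2 9 > Line 4/T1 8 > Line 4/T2 6 > Line 3/T2 4.
Fill Line 16 T1 block (10 at 25) → 29 left.
Line 16/T2 (22): +11 → 18 left.
Line 7/T1 (20): +9 → 9 left.
Line 3 T1 at 12: only 9 left, fill 9.
Total = 25×10 + 22×11 + 20×9 + 12×9 = 780.

780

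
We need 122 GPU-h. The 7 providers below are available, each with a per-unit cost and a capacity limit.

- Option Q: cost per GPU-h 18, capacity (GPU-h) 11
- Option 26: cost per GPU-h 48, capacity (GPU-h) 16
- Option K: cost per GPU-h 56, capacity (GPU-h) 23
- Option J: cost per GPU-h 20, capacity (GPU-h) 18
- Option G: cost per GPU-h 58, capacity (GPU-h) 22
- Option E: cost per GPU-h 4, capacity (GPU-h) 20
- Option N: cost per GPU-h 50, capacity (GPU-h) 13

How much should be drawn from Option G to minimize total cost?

Use providers in increasing cost order.
Take 20 from Option E at 4 — need 102 more.
Option Q (18): use full 11 — 91 GPU-h to go.
Option J (20): use full 18 — 73 GPU-h to go.
Option 26 (48): use full 16 — 57 GPU-h to go.
Option N (50): use full 13 — 44 GPU-h to go.
Take 23 from Option K at 56 — need 21 more.
Take 21 from Option G at 58 to finish.

21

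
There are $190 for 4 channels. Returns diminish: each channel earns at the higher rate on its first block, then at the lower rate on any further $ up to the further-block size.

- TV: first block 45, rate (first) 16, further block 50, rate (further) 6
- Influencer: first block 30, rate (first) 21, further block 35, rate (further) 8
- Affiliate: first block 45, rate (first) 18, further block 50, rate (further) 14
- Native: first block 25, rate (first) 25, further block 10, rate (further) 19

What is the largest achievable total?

3465

Treat each block as its own option and order by rate: Native/T1 25 > Influencer/T1 21 > Native/T2 19 > Affiliate/T1 18 > TV/T1 16 > Affiliate/T2 14 > Influencer/T2 8 > TV/T2 6.
Fill Native T1 block (25 at 25) → 165 left.
Influencer/T1 (21): +30 → 135 left.
Native/T2 (19): +10 → 125 left.
Affiliate T1 at 18: fill all 45 → 80 left.
TV/T1 (16): +45 → 35 left.
Affiliate T2 at 14: only 35 left, fill 35.
Total = 25×25 + 21×30 + 19×10 + 18×45 + 16×45 + 14×35 = 3465.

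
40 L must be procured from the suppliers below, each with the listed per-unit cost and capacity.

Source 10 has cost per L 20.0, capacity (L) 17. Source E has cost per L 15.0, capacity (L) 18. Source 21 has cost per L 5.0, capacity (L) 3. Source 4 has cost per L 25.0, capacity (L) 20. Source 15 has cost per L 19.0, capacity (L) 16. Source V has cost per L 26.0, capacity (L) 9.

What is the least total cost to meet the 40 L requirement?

Cheapest first:
Take 3 from Source 21 at 5.0 ; need 37 more.
Source E (15.0): use full 18 ; 19 L to go.
Source 15 at 19.0: take all 16 L ; 3 still needed.
Take 3 from Source 10 at 20.0 to finish.
Source 4, Source V: unused.
Cost = 3×5.0 + 18×15.0 + 16×19.0 + 3×20.0 = 649.

649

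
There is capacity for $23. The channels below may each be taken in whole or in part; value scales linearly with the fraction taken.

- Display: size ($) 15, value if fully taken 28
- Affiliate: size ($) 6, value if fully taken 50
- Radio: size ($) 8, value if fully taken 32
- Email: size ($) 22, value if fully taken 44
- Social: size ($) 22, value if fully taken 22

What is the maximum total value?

Rank by value-to-size ratio: Affiliate 50/6≈8.33, Radio 32/8≈4, Email 44/22≈2, Display 28/15≈1.87, Social 22/22≈1.
Take all of Affiliate (6 $, value 50) → 17 $ left.
All 8 $ of Radio fit (value 32) → 9 remain.
Only 9 $ remain; take 9/22 of Email for value 44×9/22 = 18.
Total value = 100.

100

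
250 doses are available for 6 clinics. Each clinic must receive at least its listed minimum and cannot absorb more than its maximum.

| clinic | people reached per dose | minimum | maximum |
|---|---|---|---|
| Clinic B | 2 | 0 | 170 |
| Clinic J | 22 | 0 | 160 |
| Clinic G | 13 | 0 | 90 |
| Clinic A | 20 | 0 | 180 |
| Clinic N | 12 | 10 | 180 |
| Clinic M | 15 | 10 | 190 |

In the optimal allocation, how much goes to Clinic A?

Meeting every minimum uses 0+0+0+0+10+10 = 20 doses, leaving 230.
Order the clinics by people reached per dose: Clinic J 22 > Clinic A 20 > Clinic M 15 > Clinic G 13 > Clinic N 12 > Clinic B 2.
Give Clinic J 160 more to hit its cap of 160 ; 70 left.
Clinic A: +70 (room for 180) → 70. Pool exhausted.

70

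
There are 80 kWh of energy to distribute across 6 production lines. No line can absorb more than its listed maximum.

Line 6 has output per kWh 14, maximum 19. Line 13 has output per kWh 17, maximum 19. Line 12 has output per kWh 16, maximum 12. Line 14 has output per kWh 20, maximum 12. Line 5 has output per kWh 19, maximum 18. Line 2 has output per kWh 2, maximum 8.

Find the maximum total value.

Rank by output per kWh: Line 14 20 > Line 5 19 > Line 13 17 > Line 12 16 > Line 6 14 > Line 2 2.
Give Line 14 12 to hit its cap of 12 — 68 left.
Line 5 takes 18 to reach its cap of 18 — 50 left.
Line 13 takes 19 to reach its cap of 19 — 31 left.
Line 12: +12 to 12 (cap) — 19 left.
Give Line 6 19 to hit its cap of 19 — 0 left.
Total = 14×19 + 17×19 + 16×12 + 20×12 + 19×18 = 1363.

1363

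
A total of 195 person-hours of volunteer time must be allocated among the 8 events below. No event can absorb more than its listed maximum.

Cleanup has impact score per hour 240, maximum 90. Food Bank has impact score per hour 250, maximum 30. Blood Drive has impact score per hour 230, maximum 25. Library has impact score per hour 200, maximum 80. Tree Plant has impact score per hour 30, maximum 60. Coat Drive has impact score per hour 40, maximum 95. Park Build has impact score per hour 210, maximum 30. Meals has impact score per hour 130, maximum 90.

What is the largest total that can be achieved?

45150

Rank by impact score per hour: Food Bank 250 > Cleanup 240 > Blood Drive 230 > Park Build 210 > Library 200 > Meals 130 > Coat Drive 40 > Tree Plant 30.
Food Bank: +30 to 30 (cap) → 165 left.
Cleanup takes 90 to reach its cap of 90 → 75 left.
Blood Drive takes 25 to reach its cap of 25 → 50 left.
Park Build: +30 to 30 (cap) → 20 left.
Library has room for 80 but only 20 remain, so it gets 20.
Total = 240×90 + 250×30 + 230×25 + 200×20 + 210×30 = 45150.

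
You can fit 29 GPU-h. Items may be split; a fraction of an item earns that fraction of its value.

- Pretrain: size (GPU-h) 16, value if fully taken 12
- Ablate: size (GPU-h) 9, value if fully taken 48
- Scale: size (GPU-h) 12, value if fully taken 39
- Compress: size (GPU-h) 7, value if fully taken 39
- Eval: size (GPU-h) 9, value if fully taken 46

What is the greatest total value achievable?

Sort by value density: Compress 39/7≈5.57, Ablate 48/9≈5.33, Eval 46/9≈5.11, Scale 39/12≈3.25, Pretrain 12/16≈0.75.
All 7 GPU-h of Compress fit (value 39) → 22 remain.
Ablate: take in full, 9 GPU-h for value 48 → 13 left.
Eval: take in full, 9 GPU-h for value 46 → 4 left.
4 GPU-h left: a 4/12 share of Scale gives 39×4/12 = 13.
Total value = 146.

146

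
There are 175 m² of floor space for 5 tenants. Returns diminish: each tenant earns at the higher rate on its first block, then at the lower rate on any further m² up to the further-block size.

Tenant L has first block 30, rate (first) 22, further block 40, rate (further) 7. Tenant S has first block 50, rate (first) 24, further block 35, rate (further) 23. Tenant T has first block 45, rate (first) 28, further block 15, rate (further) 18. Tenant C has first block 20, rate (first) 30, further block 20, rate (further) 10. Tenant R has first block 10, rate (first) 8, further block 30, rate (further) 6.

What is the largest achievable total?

4415

Rank every tier by rate: Tenant C/first 30 > Tenant T/first 28 > Tenant S/first 24 > Tenant S/second 23 > Tenant L/first 22 > Tenant T/second 18 > Tenant C/second 10 > Tenant R/first 8 > Tenant L/second 7 > Tenant R/second 6.
Tenant C/first (30): +20 → 155 left.
Tenant T first at 28: fill all 45 → 110 left.
Tenant S/first (24): +50 → 60 left.
Tenant S second at 23: fill all 35 → 25 left.
Tenant L first at 22: only 25 left, fill 25.
Total = 30×20 + 28×45 + 24×50 + 23×35 + 22×25 = 4415.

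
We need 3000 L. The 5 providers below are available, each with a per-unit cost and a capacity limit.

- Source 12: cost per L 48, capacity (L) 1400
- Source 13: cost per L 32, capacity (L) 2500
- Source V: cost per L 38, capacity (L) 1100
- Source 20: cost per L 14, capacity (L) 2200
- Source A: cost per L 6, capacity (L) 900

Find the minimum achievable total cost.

Fill from the cheapest provider first.
Source A (6): use full 900 → 2100 L to go.
Source 20 (14): take the remaining 2100 → done.
Source 13, Source V, Source 12: unused.
Cost = 900×6 + 2100×14 = 34800.

34800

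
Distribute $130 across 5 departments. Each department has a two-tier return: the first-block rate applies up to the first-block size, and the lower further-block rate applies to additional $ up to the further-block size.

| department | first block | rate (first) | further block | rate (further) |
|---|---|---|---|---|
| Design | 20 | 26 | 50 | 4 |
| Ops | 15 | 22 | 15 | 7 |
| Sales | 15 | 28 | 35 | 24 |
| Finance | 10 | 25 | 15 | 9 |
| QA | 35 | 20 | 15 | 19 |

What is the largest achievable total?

3060

Rank every tier by rate: Sales/first 28 > Design/first 26 > Finance/first 25 > Sales/second 24 > Ops/first 22 > QA/first 20 > QA/second 19 > Finance/second 9 > Ops/second 7 > Design/second 4.
Fill Sales first block (15 at 28) → 115 left.
Design first at 26: fill all 20 → 95 left.
Finance first at 25: fill all 10 → 85 left.
Sales second at 24: fill all 35 → 50 left.
Ops/first (22): +15 → 35 left.
Fill QA first block (35 at 20) → 0 left.
Total = 28×15 + 26×20 + 25×10 + 24×35 + 22×15 + 20×35 = 3060.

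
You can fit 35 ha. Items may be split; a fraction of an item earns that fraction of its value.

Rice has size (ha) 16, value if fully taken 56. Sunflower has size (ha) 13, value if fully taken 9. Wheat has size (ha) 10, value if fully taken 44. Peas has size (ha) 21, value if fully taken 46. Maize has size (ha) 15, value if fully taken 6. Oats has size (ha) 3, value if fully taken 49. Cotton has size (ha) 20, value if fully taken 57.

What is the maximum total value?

Sort by value density: Oats 49/3≈16.3, Wheat 44/10≈4.4, Rice 56/16≈3.5, Cotton 57/20≈2.85, Peas 46/21≈2.19, Sunflower 9/13≈0.692, Maize 6/15≈0.4.
Oats: take in full, 3 ha for value 49 → 32 left.
Take all of Wheat (10 ha, value 44) → 22 ha left.
Rice: take in full, 16 ha for value 56 → 6 left.
Only 6 ha remain; take 6/20 of Cotton for value 57×6/20 = 17.1.
Total value = 166.1.

166.1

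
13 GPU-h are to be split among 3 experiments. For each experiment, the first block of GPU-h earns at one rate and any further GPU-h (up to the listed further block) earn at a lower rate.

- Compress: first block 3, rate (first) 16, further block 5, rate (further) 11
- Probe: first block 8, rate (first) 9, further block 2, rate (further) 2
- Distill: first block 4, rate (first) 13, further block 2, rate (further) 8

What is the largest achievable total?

Treat each block as its own option and order by rate: Compress/tier1 16 > Distill/tier1 13 > Compress/tier2 11 > Probe/tier1 9 > Distill/tier2 8 > Probe/tier2 2.
Compress tier1 at 16: fill all 3 → 10 left.
Fill Distill tier1 block (4 at 13) → 6 left.
Compress tier2 at 11: fill all 5 → 1 left.
Probe tier1 at 9: only 1 left, fill 1.
Total = 16×3 + 13×4 + 11×5 + 9×1 = 164.

164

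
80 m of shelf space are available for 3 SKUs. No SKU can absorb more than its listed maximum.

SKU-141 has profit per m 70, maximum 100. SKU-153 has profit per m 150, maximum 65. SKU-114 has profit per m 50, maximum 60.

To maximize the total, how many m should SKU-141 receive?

15

Rank by profit per m: SKU-153 150 > SKU-141 70 > SKU-114 50.
SKU-153 takes 65 to reach its cap of 65 — 15 left.
Only 15 left; SKU-141 takes them to reach 15.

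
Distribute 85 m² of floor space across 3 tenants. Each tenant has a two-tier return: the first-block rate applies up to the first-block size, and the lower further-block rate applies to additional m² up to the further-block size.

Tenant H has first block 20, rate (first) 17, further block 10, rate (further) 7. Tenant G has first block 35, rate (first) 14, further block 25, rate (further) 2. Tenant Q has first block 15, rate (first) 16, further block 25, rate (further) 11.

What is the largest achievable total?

Treat each block as its own option and order by rate: Tenant H/tier1 17 > Tenant Q/tier1 16 > Tenant G/tier1 14 > Tenant Q/tier2 11 > Tenant H/tier2 7 > Tenant G/tier2 2.
Fill Tenant H tier1 block (20 at 17) → 65 left.
Tenant Q/tier1 (16): +15 → 50 left.
Fill Tenant G tier1 block (35 at 14) → 15 left.
Tenant Q tier2 at 11: only 15 left, fill 15.
Total = 17×20 + 16×15 + 14×35 + 11×15 = 1235.

1235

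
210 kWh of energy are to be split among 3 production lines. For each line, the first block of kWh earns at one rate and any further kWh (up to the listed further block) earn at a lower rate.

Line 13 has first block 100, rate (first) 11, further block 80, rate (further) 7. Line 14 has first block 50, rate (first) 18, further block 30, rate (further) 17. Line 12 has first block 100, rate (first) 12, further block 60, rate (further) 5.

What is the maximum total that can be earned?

2940

Rank every tier by rate: Line 14/tier1 18 > Line 14/tier2 17 > Line 12/tier1 12 > Line 13/tier1 11 > Line 13/tier2 7 > Line 12/tier2 5.
Line 14/tier1 (18): +50 — 160 left.
Line 14/tier2 (17): +30 — 130 left.
Fill Line 12 tier1 block (100 at 12) — 30 left.
Line 13/tier1: +30 of 100 at 11; pool empty.
Total = 18×50 + 17×30 + 12×100 + 11×30 = 2940.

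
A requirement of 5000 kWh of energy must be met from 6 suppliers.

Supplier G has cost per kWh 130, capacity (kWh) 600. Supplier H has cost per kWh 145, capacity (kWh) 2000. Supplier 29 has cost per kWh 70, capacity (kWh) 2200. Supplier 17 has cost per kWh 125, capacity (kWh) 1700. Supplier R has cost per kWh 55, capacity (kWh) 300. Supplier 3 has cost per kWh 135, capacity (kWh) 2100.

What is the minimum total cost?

Use suppliers in increasing cost order.
Take 300 from Supplier R at 55 — need 4700 more.
Supplier 29 at 70: take all 2200 kWh — 2500 still needed.
Supplier 17 at 125: take all 1700 kWh — 800 still needed.
Supplier G (130): use full 600 — 200 kWh to go.
Take 200 from Supplier 3 at 135 to finish.
Supplier H: unused.
Cost = 300×55 + 2200×70 + 1700×125 + 600×130 + 200×135 = 488000.

488000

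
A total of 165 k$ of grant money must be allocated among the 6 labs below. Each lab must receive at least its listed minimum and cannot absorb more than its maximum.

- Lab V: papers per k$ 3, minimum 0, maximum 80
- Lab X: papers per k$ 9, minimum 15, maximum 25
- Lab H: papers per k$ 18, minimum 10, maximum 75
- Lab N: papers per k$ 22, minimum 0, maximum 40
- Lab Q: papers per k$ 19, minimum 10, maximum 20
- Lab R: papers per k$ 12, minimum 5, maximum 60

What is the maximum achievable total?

2925

Meeting every minimum uses 0+15+10+0+10+5 = 40 k$, leaving 125.
Highest papers per k$ first: Lab N 22 > Lab Q 19 > Lab H 18 > Lab R 12 > Lab X 9 > Lab V 3.
Lab N: +40 to 40 (cap) ; 85 left.
Lab Q takes 10 more to reach its cap of 20 ; 75 left.
Lab H: +65 to 75 (cap) ; 10 left.
Lab R has room for 55 more but only 10 remain, so it gets 15.
Total = 9×15 + 18×75 + 22×40 + 19×20 + 12×15 = 2925.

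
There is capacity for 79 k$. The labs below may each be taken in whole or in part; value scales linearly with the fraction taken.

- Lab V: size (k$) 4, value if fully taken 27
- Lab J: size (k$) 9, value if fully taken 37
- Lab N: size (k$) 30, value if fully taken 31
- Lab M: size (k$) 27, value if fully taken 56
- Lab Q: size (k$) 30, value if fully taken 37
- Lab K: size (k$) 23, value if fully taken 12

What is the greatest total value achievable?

166.3

Sort by value density: Lab V 27/4≈6.75, Lab J 37/9≈4.11, Lab M 56/27≈2.07, Lab Q 37/30≈1.23, Lab N 31/30≈1.03, Lab K 12/23≈0.522.
Take all of Lab V (4 k$, value 27) → 75 k$ left.
Lab J: take in full, 9 k$ for value 37 → 66 left.
All 27 k$ of Lab M fit (value 56) → 39 remain.
All 30 k$ of Lab Q fit (value 37) → 9 remain.
9 k$ left: a 9/30 share of Lab N gives 31×9/30 = 9.3.
Total value = 166.3.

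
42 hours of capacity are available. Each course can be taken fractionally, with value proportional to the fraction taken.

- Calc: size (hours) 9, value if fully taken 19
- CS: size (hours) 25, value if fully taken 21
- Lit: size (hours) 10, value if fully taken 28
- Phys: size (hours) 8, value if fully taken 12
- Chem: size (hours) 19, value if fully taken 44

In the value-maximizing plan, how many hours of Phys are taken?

4

Rank by value-to-size ratio: Lit 28/10≈2.8, Chem 44/19≈2.32, Calc 19/9≈2.11, Phys 12/8≈1.5, CS 21/25≈0.84.
Take all of Lit (10 hours, value 28) — 32 hours left.
All 19 hours of Chem fit (value 44) — 13 remain.
All 9 hours of Calc fit (value 19) — 4 remain.
4 hours left: a 4/8 share of Phys gives 12×4/8 = 6.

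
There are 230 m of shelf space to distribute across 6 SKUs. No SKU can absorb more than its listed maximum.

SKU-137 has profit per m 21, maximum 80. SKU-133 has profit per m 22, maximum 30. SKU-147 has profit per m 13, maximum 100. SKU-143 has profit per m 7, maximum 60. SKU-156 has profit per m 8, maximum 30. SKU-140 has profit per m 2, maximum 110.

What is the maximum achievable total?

3800

Rank by profit per m: SKU-133 22 > SKU-137 21 > SKU-147 13 > SKU-156 8 > SKU-143 7 > SKU-140 2.
SKU-133: +30 to 30 (cap) → 200 left.
SKU-137: +80 to 80 (cap) → 120 left.
SKU-147: +100 to 100 (cap) → 20 left.
Only 20 left; SKU-156 takes them to reach 20.
Total = 21×80 + 22×30 + 13×100 + 8×20 = 3800.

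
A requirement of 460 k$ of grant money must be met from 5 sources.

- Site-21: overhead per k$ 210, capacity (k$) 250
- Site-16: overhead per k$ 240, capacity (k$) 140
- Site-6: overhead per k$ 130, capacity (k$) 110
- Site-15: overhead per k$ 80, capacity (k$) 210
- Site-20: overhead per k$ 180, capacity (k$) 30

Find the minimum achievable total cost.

Cheapest first:
Site-15 at 80: take all 210 k$ — 250 still needed.
Site-6 at 130: take all 110 k$ — 140 still needed.
Site-20 (180): use full 30 — 110 k$ to go.
Site-21 at 210: take 110 of its 250 — requirement met.
Site-16: unused.
Cost = 210×80 + 110×130 + 30×180 + 110×210 = 59600.

59600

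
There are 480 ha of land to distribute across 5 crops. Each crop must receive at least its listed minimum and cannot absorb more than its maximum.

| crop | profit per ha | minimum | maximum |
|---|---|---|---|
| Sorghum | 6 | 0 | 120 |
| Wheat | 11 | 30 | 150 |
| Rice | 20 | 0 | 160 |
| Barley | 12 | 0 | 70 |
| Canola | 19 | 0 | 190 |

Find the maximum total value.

8310

Meeting every minimum uses 0+30+0+0+0 = 30 ha, leaving 450.
Order the crops by profit per ha: Rice 20 > Canola 19 > Barley 12 > Wheat 11 > Sorghum 6.
Rice: +160 to 160 (cap) → 290 left.
Canola: +190 to 190 (cap) → 100 left.
Barley takes 70 more to reach its cap of 70 → 30 left.
Only 30 left; Wheat takes them to reach 60.
Total = 11×60 + 20×160 + 12×70 + 19×190 = 8310.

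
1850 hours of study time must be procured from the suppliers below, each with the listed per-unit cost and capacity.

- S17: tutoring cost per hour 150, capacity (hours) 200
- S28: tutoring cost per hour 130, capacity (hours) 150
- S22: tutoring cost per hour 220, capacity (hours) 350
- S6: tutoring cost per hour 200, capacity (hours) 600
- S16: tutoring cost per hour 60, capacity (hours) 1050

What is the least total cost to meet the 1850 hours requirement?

202500

Use suppliers in increasing cost order.
Take 1050 from S16 at 60 ; need 800 more.
Take 150 from S28 at 130 ; need 650 more.
S17 at 150: take all 200 hours ; 450 still needed.
S6 (200): take the remaining 450 ; done.
S22: unused.
Cost = 1050×60 + 150×130 + 200×150 + 450×200 = 202500.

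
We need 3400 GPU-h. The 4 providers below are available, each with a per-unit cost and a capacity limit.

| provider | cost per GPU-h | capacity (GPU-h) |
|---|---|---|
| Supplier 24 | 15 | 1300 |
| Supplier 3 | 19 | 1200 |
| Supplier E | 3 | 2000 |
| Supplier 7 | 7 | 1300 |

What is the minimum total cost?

Cheapest first:
Supplier E at 3: take all 2000 GPU-h → 1400 still needed.
Supplier 7 (7): use full 1300 → 100 GPU-h to go.
Take 100 from Supplier 24 at 15 to finish.
Supplier 3: unused.
Cost = 2000×3 + 1300×7 + 100×15 = 16600.

16600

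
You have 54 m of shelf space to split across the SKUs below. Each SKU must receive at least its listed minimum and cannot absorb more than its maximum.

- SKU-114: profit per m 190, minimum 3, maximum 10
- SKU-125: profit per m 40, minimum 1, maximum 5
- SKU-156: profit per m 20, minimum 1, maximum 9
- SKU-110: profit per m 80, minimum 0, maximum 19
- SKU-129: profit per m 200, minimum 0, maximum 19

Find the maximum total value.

Meeting every minimum uses 3+1+1+0+0 = 5 m, leaving 49.
Highest profit per m first: SKU-129 200 > SKU-114 190 > SKU-110 80 > SKU-125 40 > SKU-156 20.
Give SKU-129 19 more to hit its cap of 19 ; 30 left.
SKU-114 takes 7 more to reach its cap of 10 ; 23 left.
Give SKU-110 19 more to hit its cap of 19 ; 4 left.
Give SKU-125 4 more to hit its cap of 5 ; 0 left.
Total = 190×10 + 40×5 + 20×1 + 80×19 + 200×19 = 7440.

7440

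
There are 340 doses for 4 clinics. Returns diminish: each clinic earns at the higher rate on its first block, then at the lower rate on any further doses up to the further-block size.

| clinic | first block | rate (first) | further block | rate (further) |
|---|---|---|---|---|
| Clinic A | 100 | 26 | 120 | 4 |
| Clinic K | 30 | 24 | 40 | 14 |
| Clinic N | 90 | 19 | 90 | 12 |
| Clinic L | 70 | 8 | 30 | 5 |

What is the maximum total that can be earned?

6550

Order all 8 blocks by rate: Clinic A/first 26 > Clinic K/first 24 > Clinic N/first 19 > Clinic K/second 14 > Clinic N/second 12 > Clinic L/first 8 > Clinic L/second 5 > Clinic A/second 4.
Clinic A/first (26): +100 → 240 left.
Clinic K first at 24: fill all 30 → 210 left.
Clinic N/first (19): +90 → 120 left.
Clinic K/second (14): +40 → 80 left.
Clinic N/second: +80 of 90 at 12; pool empty.
Total = 26×100 + 24×30 + 19×90 + 14×40 + 12×80 = 6550.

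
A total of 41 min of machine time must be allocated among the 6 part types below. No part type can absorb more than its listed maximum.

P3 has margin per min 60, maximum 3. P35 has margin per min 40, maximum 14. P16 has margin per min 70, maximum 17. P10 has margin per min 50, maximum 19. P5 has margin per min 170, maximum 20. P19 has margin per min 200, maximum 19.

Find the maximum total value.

7340

Rank by margin per min: P19 200 > P5 170 > P16 70 > P3 60 > P10 50 > P35 40.
P19: +19 to 19 (cap) — 22 left.
Give P5 20 to hit its cap of 20 — 2 left.
P16 has room for 17 but only 2 remain, so it gets 2.
Total = 70×2 + 170×20 + 200×19 = 7340.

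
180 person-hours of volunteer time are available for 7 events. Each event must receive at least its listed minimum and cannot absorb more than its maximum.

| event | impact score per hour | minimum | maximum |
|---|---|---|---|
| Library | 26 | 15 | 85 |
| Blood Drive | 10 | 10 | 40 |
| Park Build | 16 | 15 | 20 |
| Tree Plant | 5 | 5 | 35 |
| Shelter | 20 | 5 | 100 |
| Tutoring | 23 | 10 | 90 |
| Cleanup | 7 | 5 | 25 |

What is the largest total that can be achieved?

3975

Meeting every minimum uses 15+10+15+5+5+10+5 = 65 person-hours, leaving 115.
Rank by impact score per hour: Library 26 > Tutoring 23 > Shelter 20 > Park Build 16 > Blood Drive 10 > Cleanup 7 > Tree Plant 5.
Library: +70 to 85 (cap) — 45 left.
Only 45 left; Tutoring takes them to reach 55.
Total = 26×85 + 10×10 + 16×15 + 5×5 + 20×5 + 23×55 + 7×5 = 3975.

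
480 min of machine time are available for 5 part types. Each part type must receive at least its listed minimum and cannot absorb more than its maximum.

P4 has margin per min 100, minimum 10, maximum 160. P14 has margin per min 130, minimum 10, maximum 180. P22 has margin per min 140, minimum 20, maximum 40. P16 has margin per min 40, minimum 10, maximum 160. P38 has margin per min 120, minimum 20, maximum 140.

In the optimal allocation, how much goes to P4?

110

Meeting every minimum uses 10+10+20+10+20 = 70 min, leaving 410.
Highest margin per min first: P22 140 > P14 130 > P38 120 > P4 100 > P16 40.
P22: +20 to 40 (cap) — 390 left.
Give P14 170 more to hit its cap of 180 — 220 left.
Give P38 120 more to hit its cap of 140 — 100 left.
Only 100 left; P4 takes them to reach 110.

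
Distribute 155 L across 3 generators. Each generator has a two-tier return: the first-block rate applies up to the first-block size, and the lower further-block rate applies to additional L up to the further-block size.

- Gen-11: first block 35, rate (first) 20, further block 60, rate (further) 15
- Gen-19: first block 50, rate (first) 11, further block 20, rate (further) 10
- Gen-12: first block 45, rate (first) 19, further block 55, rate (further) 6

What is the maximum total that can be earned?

2620

Rank every tier by rate: Gen-11/tier1 20 > Gen-12/tier1 19 > Gen-11/tier2 15 > Gen-19/tier1 11 > Gen-19/tier2 10 > Gen-12/tier2 6.
Gen-11/tier1 (20): +35 → 120 left.
Gen-12 tier1 at 19: fill all 45 → 75 left.
Fill Gen-11 tier2 block (60 at 15) → 15 left.
Gen-19/tier1: +15 of 50 at 11; pool empty.
Total = 20×35 + 19×45 + 15×60 + 11×15 = 2620.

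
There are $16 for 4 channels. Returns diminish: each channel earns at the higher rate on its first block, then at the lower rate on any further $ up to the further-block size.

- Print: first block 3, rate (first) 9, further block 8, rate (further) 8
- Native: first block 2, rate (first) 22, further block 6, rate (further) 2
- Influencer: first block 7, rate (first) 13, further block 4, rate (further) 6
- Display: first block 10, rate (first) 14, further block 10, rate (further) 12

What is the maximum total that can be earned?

236

Treat each block as its own option and order by rate: Native/T1 22 > Display/T1 14 > Influencer/T1 13 > Display/T2 12 > Print/T1 9 > Print/T2 8 > Influencer/T2 6 > Native/T2 2.
Native/T1 (22): +2 ; 14 left.
Display/T1 (14): +10 ; 4 left.
4 remain; put them into Influencer T1 at 13.
Total = 22×2 + 14×10 + 13×4 = 236.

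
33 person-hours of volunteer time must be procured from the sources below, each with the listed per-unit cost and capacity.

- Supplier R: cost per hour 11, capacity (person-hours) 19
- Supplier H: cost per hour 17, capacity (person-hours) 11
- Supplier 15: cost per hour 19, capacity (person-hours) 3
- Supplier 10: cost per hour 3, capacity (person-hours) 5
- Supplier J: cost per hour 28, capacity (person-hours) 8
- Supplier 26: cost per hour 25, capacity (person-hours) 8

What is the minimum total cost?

Fill from the cheapest source first.
Supplier 10 at 3: take all 5 person-hours ; 28 still needed.
Supplier R at 11: take all 19 person-hours ; 9 still needed.
Take 9 from Supplier H at 17 to finish.
Supplier 15, Supplier 26, Supplier J: unused.
Cost = 5×3 + 19×11 + 9×17 = 377.

377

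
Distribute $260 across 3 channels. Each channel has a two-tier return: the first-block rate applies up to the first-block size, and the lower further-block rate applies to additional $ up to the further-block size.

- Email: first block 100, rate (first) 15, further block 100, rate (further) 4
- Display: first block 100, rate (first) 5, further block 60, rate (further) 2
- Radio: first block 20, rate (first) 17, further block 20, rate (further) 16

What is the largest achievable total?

Rank every tier by rate: Radio/first 17 > Radio/second 16 > Email/first 15 > Display/first 5 > Email/second 4 > Display/second 2.
Radio first at 17: fill all 20 → 240 left.
Radio second at 16: fill all 20 → 220 left.
Email/first (15): +100 → 120 left.
Display/first (5): +100 → 20 left.
Email/second: +20 of 100 at 4; pool empty.
Total = 17×20 + 16×20 + 15×100 + 5×100 + 4×20 = 2740.

2740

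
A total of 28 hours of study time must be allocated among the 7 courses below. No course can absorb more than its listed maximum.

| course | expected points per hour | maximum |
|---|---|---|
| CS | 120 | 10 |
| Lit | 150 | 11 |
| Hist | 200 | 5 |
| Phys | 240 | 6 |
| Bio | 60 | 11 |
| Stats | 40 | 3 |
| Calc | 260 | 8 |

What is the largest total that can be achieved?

Highest expected points per hour first: Calc 260 > Phys 240 > Hist 200 > Lit 150 > CS 120 > Bio 60 > Stats 40.
Calc: +8 to 8 (cap) ; 20 left.
Give Phys 6 to hit its cap of 6 ; 14 left.
Hist: +5 to 5 (cap) ; 9 left.
Lit: +9 (room for 11) → 9. Pool exhausted.
Total = 150×9 + 200×5 + 240×6 + 260×8 = 5870.

5870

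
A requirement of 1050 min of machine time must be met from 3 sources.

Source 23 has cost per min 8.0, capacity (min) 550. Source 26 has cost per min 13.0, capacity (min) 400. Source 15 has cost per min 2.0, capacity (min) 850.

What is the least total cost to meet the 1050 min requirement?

Use sources in increasing cost order.
Source 15 (2.0): use full 850 — 200 min to go.
Take 200 from Source 23 at 8.0 to finish.
Source 26: unused.
Cost = 850×2.0 + 200×8.0 = 3300.

3300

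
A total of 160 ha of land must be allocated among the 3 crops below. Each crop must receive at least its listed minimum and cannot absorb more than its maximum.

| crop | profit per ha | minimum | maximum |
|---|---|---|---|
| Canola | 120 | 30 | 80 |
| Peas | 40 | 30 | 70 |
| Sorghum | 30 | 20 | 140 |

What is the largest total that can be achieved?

Meeting every minimum uses 30+30+20 = 80 ha, leaving 80.
Rank by profit per ha: Canola 120 > Peas 40 > Sorghum 30.
Canola: +50 to 80 (cap) ; 30 left.
Only 30 left; Peas takes them to reach 60.
Total = 120×80 + 40×60 + 30×20 = 12600.

12600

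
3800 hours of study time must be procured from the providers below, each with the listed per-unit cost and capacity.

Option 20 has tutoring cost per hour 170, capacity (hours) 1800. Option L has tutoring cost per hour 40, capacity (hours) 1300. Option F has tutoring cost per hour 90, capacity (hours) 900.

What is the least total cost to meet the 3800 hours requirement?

Use providers in increasing cost order.
Take 1300 from Option L at 40 — need 2500 more.
Option F (90): use full 900 — 1600 hours to go.
Option 20 at 170: take 1600 of its 1800 — requirement met.
Cost = 1300×40 + 900×90 + 1600×170 = 405000.

405000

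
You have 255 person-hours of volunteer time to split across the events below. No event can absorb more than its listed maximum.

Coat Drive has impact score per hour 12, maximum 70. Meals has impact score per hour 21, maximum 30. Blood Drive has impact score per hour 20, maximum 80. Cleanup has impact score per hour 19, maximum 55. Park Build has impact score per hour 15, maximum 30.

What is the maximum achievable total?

4445

Highest impact score per hour first: Meals 21 > Blood Drive 20 > Cleanup 19 > Park Build 15 > Coat Drive 12.
Give Meals 30 to hit its cap of 30 ; 225 left.
Blood Drive: +80 to 80 (cap) ; 145 left.
Cleanup takes 55 to reach its cap of 55 ; 90 left.
Give Park Build 30 to hit its cap of 30 ; 60 left.
Coat Drive: +60 (room for 70) → 60. Pool exhausted.
Total = 12×60 + 21×30 + 20×80 + 19×55 + 15×30 = 4445.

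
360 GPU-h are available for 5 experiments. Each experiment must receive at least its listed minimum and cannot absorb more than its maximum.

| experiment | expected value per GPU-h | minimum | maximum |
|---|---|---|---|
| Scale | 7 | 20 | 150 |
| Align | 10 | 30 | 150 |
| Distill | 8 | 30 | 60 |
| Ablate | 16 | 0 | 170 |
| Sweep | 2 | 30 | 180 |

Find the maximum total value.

4260

Meeting every minimum uses 20+30+30+0+30 = 110 GPU-h, leaving 250.
Rank by expected value per GPU-h: Ablate 16 > Align 10 > Distill 8 > Scale 7 > Sweep 2.
Give Ablate 170 more to hit its cap of 170 ; 80 left.
Align has room for 120 more but only 80 remain, so it gets 110.
Total = 7×20 + 10×110 + 8×30 + 16×170 + 2×30 = 4260.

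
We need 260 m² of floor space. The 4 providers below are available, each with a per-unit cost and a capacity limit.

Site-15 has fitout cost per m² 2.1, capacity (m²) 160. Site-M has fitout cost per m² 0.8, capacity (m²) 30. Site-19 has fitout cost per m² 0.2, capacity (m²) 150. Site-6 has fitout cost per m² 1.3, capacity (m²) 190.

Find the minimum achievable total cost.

Use providers in increasing cost order.
Site-19 at 0.2: take all 150 m² — 110 still needed.
Site-M at 0.8: take all 30 m² — 80 still needed.
Take 80 from Site-6 at 1.3 to finish.
Site-15: unused.
Cost = 150×0.2 + 30×0.8 + 80×1.3 = 158.

158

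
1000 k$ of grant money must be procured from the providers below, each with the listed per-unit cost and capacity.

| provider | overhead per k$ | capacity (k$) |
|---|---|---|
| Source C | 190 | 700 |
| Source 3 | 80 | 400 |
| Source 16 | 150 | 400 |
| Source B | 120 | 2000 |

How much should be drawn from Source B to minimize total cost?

Use providers in increasing cost order.
Take 400 from Source 3 at 80 → need 600 more.
Source B (120): take the remaining 600 → done.
Source 16, Source C: unused.

600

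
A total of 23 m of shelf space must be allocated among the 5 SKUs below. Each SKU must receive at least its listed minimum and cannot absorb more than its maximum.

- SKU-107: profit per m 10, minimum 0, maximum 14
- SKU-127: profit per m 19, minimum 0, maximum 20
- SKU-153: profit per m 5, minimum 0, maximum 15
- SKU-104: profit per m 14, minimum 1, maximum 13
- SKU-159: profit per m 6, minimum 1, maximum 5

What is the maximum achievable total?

414

Meeting every minimum uses 0+0+0+1+1 = 2 m, leaving 21.
Highest profit per m first: SKU-127 19 > SKU-104 14 > SKU-107 10 > SKU-159 6 > SKU-153 5.
SKU-127: +20 to 20 (cap) — 1 left.
SKU-104 has room for 12 more but only 1 remain, so it gets 2.
Total = 19×20 + 14×2 + 6×1 = 414.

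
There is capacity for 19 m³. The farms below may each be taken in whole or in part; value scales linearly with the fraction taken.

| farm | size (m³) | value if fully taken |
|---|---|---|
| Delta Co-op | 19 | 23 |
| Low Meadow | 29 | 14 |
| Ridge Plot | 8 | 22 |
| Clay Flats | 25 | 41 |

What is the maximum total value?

40.04

Sort by value density: Ridge Plot 22/8≈2.75, Clay Flats 41/25≈1.64, Delta Co-op 23/19≈1.21, Low Meadow 14/29≈0.483.
Ridge Plot: take in full, 8 m³ for value 22 ; 11 left.
Only 11 m³ remain; take 11/25 of Clay Flats for value 41×11/25 = 18.04.
Total value = 40.04.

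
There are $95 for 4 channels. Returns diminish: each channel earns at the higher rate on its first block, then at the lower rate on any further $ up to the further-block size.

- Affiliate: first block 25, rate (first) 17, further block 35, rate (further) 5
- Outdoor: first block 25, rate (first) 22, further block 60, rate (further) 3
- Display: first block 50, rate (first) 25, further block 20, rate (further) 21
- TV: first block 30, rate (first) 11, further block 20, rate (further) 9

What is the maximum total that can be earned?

2220

Rank every tier by rate: Display/T1 25 > Outdoor/T1 22 > Display/T2 21 > Affiliate/T1 17 > TV/T1 11 > TV/T2 9 > Affiliate/T2 5 > Outdoor/T2 3.
Display T1 at 25: fill all 50 ; 45 left.
Outdoor/T1 (22): +25 ; 20 left.
Display T2 at 21: fill all 20 ; 0 left.
Total = 25×50 + 22×25 + 21×20 = 2220.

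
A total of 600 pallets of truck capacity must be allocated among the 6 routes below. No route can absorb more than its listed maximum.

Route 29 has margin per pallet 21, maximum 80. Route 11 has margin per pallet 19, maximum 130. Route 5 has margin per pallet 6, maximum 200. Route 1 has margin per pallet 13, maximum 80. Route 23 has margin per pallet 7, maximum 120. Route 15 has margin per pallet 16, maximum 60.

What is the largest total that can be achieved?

7770

Order the routes by margin per pallet: Route 29 21 > Route 11 19 > Route 15 16 > Route 1 13 > Route 23 7 > Route 5 6.
Give Route 29 80 to hit its cap of 80 — 520 left.
Route 11: +130 to 130 (cap) — 390 left.
Route 15 takes 60 to reach its cap of 60 — 330 left.
Route 1 takes 80 to reach its cap of 80 — 250 left.
Route 23 takes 120 to reach its cap of 120 — 130 left.
Route 5: +130 (room for 200) → 130. Pool exhausted.
Total = 21×80 + 19×130 + 6×130 + 13×80 + 7×120 + 16×60 = 7770.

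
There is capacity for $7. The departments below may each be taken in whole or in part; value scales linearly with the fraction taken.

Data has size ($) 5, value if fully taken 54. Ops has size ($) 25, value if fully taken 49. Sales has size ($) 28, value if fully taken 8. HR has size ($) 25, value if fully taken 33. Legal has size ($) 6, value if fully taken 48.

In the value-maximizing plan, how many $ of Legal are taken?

2

Best value per unit of size first: Data 54/5≈10.8, Legal 48/6≈8, Ops 49/25≈1.96, HR 33/25≈1.32, Sales 8/28≈0.286.
Data: take in full, 5 $ for value 54 → 2 left.
Only 2 $ remain; take 2/6 of Legal for value 48×2/6 = 16.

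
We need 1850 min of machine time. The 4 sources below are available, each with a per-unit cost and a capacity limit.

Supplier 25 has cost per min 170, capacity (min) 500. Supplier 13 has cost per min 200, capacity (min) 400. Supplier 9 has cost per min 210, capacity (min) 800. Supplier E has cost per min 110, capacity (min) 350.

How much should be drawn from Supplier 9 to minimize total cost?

600

Fill from the cheapest source first.
Supplier E at 110: take all 350 min → 1500 still needed.
Take 500 from Supplier 25 at 170 → need 1000 more.
Supplier 13 at 200: take all 400 min → 600 still needed.
Supplier 9 (210): take the remaining 600 → done.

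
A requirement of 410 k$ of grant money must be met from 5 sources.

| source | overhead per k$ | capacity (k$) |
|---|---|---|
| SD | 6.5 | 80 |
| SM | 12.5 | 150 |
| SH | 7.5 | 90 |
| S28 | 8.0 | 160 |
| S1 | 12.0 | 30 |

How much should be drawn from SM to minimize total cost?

50

Use sources in increasing cost order.
Take 80 from SD at 6.5 ; need 330 more.
SH (7.5): use full 90 ; 240 k$ to go.
S28 (8.0): use full 160 ; 80 k$ to go.
S1 (12.0): use full 30 ; 50 k$ to go.
SM (12.5): take the remaining 50 ; done.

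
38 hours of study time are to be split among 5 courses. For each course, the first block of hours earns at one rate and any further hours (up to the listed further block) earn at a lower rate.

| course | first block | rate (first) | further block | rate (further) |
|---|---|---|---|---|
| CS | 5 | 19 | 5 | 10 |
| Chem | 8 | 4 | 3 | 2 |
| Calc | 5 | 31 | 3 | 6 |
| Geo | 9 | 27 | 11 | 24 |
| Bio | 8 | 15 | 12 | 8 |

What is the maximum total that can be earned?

Rank every tier by rate: Calc/T1 31 > Geo/T1 27 > Geo/T2 24 > CS/T1 19 > Bio/T1 15 > CS/T2 10 > Bio/T2 8 > Calc/T2 6 > Chem/T1 4 > Chem/T2 2.
Fill Calc T1 block (5 at 31) — 33 left.
Geo T1 at 27: fill all 9 — 24 left.
Geo/T2 (24): +11 — 13 left.
CS/T1 (19): +5 — 8 left.
Bio/T1 (15): +8 — 0 left.
Total = 31×5 + 27×9 + 24×11 + 19×5 + 15×8 = 877.

877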